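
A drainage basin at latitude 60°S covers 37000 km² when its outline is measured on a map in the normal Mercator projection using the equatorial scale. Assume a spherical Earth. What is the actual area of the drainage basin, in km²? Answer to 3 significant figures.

Mercator is conformal, so the point scale is isotropic: h = k = sec φ = 1/cos φ.
Areal scale = k² = sec²φ = 1/cos²(60°) = 1/0.5000² = 4.000.
True area = apparent / (areal scale) = 37000 / 4.000 ≈ 9250 km².

9250 km²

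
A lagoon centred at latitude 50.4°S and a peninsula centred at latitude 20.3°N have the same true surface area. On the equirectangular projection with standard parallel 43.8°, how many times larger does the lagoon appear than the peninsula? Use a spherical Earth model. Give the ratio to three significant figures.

The equidistant cylindrical projection with φ₀ = 43.8° has h = 1 (meridians true) and k = cos φ₀ / cos φ along parallels.
Areal scale at 50.4°: h·k = 1.000 × 1.132 = 1.132.
Areal scale at 20.3°: h·k = 1.000 × 0.7696 = 0.7696.
Ratio = 1.132/0.7696 ≈ 1.47.

1.47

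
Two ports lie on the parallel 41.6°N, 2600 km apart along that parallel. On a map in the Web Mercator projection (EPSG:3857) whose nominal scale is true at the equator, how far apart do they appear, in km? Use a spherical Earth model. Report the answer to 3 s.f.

3480 km

For Mercator, h = k = sec φ (a conformal cylindrical projection has a single point scale, 1/cos φ).
Along the parallel, k = sec 41.6° = 1/0.7478 = 1.337.
Map distance = 2600 × 1.337 ≈ 3480 km.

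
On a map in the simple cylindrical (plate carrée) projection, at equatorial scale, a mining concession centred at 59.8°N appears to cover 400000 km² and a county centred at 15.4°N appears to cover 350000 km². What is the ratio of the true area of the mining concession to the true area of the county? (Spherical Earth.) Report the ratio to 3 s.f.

0.596

On the plate carrée, areal scale = h·k = 1 × sec φ, so true area = apparent × cos φ.
True area of mining concession: 400000 × cos(59.8°) = 400000 × 0.5030 = 201200 km².
True area of county: 350000 × cos(15.4°) = 350000 × 0.9641 = 337400 km².
Ratio = 201200 / 337400 ≈ 0.596.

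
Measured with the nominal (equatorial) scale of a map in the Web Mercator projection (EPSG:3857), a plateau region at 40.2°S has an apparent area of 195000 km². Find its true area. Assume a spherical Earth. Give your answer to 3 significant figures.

114000 km²

The Mercator projection is conformal; its linear scale factor is the same in every direction and equals sec φ = 1/cos φ.
Areal scale = k² = sec²φ = 1/cos²(40.2°) = 1/0.7638² = 1.714.
True area = apparent / (areal scale) = 195000 / 1.714 ≈ 114000 km².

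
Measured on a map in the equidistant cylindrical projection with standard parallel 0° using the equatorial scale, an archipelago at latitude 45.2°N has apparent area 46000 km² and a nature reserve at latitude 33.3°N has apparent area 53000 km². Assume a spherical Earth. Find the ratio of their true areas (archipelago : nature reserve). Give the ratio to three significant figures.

0.732

On the plate carrée, areal scale = h·k = 1 × sec φ, so true area = apparent × cos φ.
True area of archipelago: 46000 × cos(45.2°) = 46000 × 0.7046 = 32410 km².
True area of nature reserve: 53000 × cos(33.3°) = 53000 × 0.8358 = 44300 km².
Ratio = 32410 / 44300 ≈ 0.732.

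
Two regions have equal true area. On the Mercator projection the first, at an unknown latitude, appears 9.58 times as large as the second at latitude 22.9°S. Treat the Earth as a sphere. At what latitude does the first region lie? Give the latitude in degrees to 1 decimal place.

72.7°

On Mercator, (apparent₁)/(apparent₂) = sec²φ₁ / sec²φ₂ when true areas are equal.
cos²φ₂ / cos²φ₁ = 9.58  ⇒  cos φ₁ = cos 22.9° / √9.58 = 0.9212/3.095 = 0.2976.
φ₁ = arccos(0.2976) ≈ 72.7°.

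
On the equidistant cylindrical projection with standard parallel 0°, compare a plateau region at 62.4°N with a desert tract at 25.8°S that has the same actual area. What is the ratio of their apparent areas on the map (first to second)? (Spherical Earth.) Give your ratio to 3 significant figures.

For the equirectangular projection with φ₀ = 0 (plate carrée), h = 1 along meridians and k = sec φ along parallels.
Areal scale at 62.4°: h·k = 1.000 × 2.158 = 2.158.
Areal scale at 25.8°: h·k = 1.000 × 1.111 = 1.111.
Ratio = 2.158/1.111 ≈ 1.94.

1.94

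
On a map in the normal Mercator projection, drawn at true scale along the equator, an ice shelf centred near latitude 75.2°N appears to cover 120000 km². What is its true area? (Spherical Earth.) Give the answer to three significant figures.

7830 km²

The Mercator projection is conformal; its linear scale factor is the same in every direction and equals sec φ = 1/cos φ.
Areal scale = k² = sec²φ = 1/cos²(75.2°) = 1/0.2554² = 15.33.
True area = apparent / (areal scale) = 120000 / 15.33 ≈ 7830 km².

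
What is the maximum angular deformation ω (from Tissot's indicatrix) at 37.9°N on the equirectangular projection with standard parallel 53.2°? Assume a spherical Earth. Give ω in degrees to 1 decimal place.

15.7°

The equidistant cylindrical projection with φ₀ = 53.2° has h = 1 (meridians true) and k = cos φ₀ / cos φ along parallels.
At 37.9°: h = 1.000, k = 0.7591; principal scales a = 1.000, b = 0.7591.
sin(ω/2) = (a − b)/(a + b) = 0.2409/1.759 = 0.1369, so ω = 2 arcsin(0.1369) ≈ 15.7°.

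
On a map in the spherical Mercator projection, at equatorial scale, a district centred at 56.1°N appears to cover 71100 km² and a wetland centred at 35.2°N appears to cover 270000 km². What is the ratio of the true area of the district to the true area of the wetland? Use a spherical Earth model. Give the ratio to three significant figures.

0.123

Since Mercator area scale is 1/cos²φ, the true area equals the apparent area multiplied by cos²φ.
True area of district: 71100 × cos²(56.1°) = 71100 × 0.3111 = 22120 km².
True area of wetland: 270000 × cos²(35.2°) = 270000 × 0.6677 = 180300 km².
Ratio = 22120 / 180300 ≈ 0.123.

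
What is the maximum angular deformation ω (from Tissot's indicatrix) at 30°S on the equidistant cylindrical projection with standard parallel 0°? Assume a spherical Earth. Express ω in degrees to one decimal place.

Plate carrée maps x = Rλ, y = Rφ. The meridian scale is h = 1 and the parallel scale is k = 1/cos φ = sec φ.
At 30°: h = 1.000, k = 1.155; principal scales a = 1.155, b = 1.000.
sin(ω/2) = (a − b)/(a + b) = 0.1547/2.155 = 0.07180, so ω = 2 arcsin(0.07180) ≈ 8.2°.

8.2°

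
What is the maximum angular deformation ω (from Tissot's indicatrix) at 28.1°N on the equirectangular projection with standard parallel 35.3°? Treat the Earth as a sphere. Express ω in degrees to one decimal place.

With standard parallel φ₀ = 35.3°, the equirectangular projection gives x = Rλ cos φ₀, y = Rφ, so h = 1 and k = cos 35.3° / cos φ.
At 28.1°: h = 1.000, k = 0.9252; principal scales a = 1.000, b = 0.9252.
sin(ω/2) = (a − b)/(a + b) = 0.07481/1.925 = 0.03886, so ω = 2 arcsin(0.03886) ≈ 4.5°.

4.5°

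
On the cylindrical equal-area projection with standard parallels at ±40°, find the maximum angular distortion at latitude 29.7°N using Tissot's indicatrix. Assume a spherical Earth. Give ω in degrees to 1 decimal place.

For cylindrical equal-area with standard parallel φ₀, h = cos φ / cos φ₀ and k = cos φ₀ / cos φ, so h·k = 1.
At 29.7°: h = 1.134, k = 0.8819; principal scales a = 1.134, b = 0.8819.
sin(ω/2) = (a − b)/(a + b) = 0.2520/2.016 = 0.1250, so ω = 2 arcsin(0.1250) ≈ 14.4°.

14.4°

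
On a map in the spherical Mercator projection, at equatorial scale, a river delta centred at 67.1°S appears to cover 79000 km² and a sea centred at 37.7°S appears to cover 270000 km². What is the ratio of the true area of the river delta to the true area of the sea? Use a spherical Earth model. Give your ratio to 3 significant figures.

Mercator's areal exaggeration is sec²φ; hence true area = (apparent area) · cos²φ.
True area of river delta: 79000 × cos²(67.1°) = 79000 × 0.1514 = 11960 km².
True area of sea: 270000 × cos²(37.7°) = 270000 × 0.6260 = 169000 km².
Ratio = 11960 / 169000 ≈ 0.0708.

0.0708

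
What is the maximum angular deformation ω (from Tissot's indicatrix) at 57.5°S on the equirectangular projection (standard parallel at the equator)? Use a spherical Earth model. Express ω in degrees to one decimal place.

In the plate carrée (x = Rλ, y = Rφ), meridians are true-scale (h = 1) and parallels are stretched by k = sec φ.
At 57.5°: h = 1.000, k = 1.861; principal scales a = 1.861, b = 1.000.
sin(ω/2) = (a − b)/(a + b) = 0.8612/2.861 = 0.3010, so ω = 2 arcsin(0.3010) ≈ 35.0°.

35.0°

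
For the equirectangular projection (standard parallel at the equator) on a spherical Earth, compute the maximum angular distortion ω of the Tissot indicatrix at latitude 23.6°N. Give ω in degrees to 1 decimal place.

Plate carrée maps x = Rλ, y = Rφ. The meridian scale is h = 1 and the parallel scale is k = 1/cos φ = sec φ.
At 23.6°: h = 1.000, k = 1.091; principal scales a = 1.091, b = 1.000.
sin(ω/2) = (a − b)/(a + b) = 0.09127/2.091 = 0.04364, so ω = 2 arcsin(0.04364) ≈ 5.0°.

5.0°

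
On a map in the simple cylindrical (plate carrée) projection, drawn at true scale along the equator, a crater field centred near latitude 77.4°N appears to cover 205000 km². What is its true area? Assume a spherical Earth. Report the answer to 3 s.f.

44700 km²

In the plate carrée (x = Rλ, y = Rφ), meridians are true-scale (h = 1) and parallels are stretched by k = sec φ.
Areal scale = h·k = 1 × sec φ; at 77.4°, h = 1.000, k = 4.584, so h·k = 4.584.
True area = apparent / (areal scale) = 205000 / 4.584 ≈ 44700 km².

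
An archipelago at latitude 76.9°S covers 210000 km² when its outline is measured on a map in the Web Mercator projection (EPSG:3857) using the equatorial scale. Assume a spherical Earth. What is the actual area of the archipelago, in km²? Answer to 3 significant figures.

10800 km²

The Mercator projection is conformal; its linear scale factor is the same in every direction and equals sec φ = 1/cos φ.
Areal scale = k² = sec²φ = 1/cos²(76.9°) = 1/0.2267² = 19.47.
True area = apparent / (areal scale) = 210000 / 19.47 ≈ 10800 km².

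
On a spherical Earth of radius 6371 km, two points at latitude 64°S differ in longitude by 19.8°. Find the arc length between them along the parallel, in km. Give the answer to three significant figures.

Arc length along a parallel = R cos φ · Δλ (with Δλ in radians).
= 6371 × cos 64° × (19.8° × π/180) = 6371 × 0.4384 × 0.3456 ≈ 965 km.

965 km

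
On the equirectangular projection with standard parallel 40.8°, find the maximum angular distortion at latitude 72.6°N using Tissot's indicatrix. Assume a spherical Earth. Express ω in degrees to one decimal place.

In the equirectangular projection with standard parallel φ₀ = 40.8° (x = Rλ cos φ₀, y = Rφ), meridians are true-scale (h = 1) and the parallel scale is k = cos φ₀ / cos φ.
At 72.6°: h = 1.000, k = 2.531; principal scales a = 2.531, b = 1.000.
sin(ω/2) = (a − b)/(a + b) = 1.531/3.531 = 0.4337, so ω = 2 arcsin(0.4337) ≈ 51.4°.

51.4°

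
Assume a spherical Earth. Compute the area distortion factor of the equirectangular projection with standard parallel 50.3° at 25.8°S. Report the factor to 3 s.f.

The equidistant cylindrical projection with φ₀ = 50.3° has h = 1 (meridians true) and k = cos φ₀ / cos φ along parallels.
Areal scale = h·k = 1 × cos φ₀ / cos φ; at 25.8°, h = 1.000, k = 0.7095, so h·k = 0.7095.

0.709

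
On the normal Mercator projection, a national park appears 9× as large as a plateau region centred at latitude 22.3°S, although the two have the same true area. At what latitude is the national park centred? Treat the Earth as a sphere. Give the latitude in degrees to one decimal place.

For equal true areas on Mercator, apparent areas scale as sec²φ, so the ratio is cos²φ₂ / cos²φ₁.
cos²φ₂ / cos²φ₁ = 9  ⇒  cos φ₁ = cos 22.3° / √9 = 0.9252/3.000 = 0.3084.
φ₁ = arccos(0.3084) ≈ 72.0°.

72.0°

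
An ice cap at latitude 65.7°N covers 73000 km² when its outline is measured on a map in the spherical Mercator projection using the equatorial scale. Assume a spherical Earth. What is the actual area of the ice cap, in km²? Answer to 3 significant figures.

12400 km²

Mercator is conformal, so the point scale is isotropic: h = k = sec φ = 1/cos φ.
Areal scale = k² = sec²φ = 1/cos²(65.7°) = 1/0.4115² = 5.905.
True area = apparent / (areal scale) = 73000 / 5.905 ≈ 12400 km².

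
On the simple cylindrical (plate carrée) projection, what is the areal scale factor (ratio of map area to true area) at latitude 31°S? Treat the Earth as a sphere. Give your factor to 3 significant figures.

1.17

In the plate carrée (x = Rλ, y = Rφ), meridians are true-scale (h = 1) and parallels are stretched by k = sec φ.
Areal scale = h·k = 1 × sec φ; at 31°, h = 1.000, k = 1.167, so h·k = 1.167.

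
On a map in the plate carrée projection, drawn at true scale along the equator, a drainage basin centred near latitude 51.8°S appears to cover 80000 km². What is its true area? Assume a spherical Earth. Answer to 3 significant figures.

49500 km²

For the equirectangular projection with φ₀ = 0 (plate carrée), h = 1 along meridians and k = sec φ along parallels.
Areal scale = h·k = 1 × sec φ; at 51.8°, h = 1.000, k = 1.617, so h·k = 1.617.
True area = apparent / (areal scale) = 80000 / 1.617 ≈ 49500 km².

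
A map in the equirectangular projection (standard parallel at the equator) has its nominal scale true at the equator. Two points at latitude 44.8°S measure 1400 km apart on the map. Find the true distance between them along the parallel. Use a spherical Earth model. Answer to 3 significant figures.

993 km

For the equirectangular projection with φ₀ = 0 (plate carrée), h = 1 along meridians and k = sec φ along parallels.
Along the parallel at 44.8°, map distances are exaggerated by k = sec 44.8° = 1.409.
True distance = 1400 / 1.409 = 1400 × cos 44.8° ≈ 993 km.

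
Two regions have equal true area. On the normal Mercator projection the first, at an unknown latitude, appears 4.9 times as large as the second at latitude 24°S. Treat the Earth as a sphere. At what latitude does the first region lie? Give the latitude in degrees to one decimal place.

On Mercator, (apparent₁)/(apparent₂) = sec²φ₁ / sec²φ₂ when true areas are equal.
cos²φ₂ / cos²φ₁ = 4.9  ⇒  cos φ₁ = cos 24° / √4.9 = 0.9135/2.214 = 0.4127.
φ₁ = arccos(0.4127) ≈ 65.6°.

65.6°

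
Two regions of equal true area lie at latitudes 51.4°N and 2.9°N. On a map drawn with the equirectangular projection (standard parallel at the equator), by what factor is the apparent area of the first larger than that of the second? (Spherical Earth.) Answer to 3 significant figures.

Plate carrée maps x = Rλ, y = Rφ. The meridian scale is h = 1 and the parallel scale is k = 1/cos φ = sec φ.
Areal scale at 51.4°: h·k = 1.000 × 1.603 = 1.603.
Areal scale at 2.9°: h·k = 1.000 × 1.001 = 1.001.
Ratio = 1.603/1.001 ≈ 1.60.

1.60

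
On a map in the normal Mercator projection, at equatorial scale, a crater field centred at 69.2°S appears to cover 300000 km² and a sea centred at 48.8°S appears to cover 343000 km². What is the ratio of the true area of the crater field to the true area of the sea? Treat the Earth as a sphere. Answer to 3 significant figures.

0.254

On Mercator the areal scale is sec²φ, so true area = apparent × cos²φ.
True area of crater field: 300000 × cos²(69.2°) = 300000 × 0.1261 = 37830 km².
True area of sea: 343000 × cos²(48.8°) = 343000 × 0.4339 = 148800 km².
Ratio = 37830 / 148800 ≈ 0.254.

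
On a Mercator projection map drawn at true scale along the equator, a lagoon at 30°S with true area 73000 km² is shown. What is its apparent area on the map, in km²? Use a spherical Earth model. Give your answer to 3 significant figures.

Mercator is conformal, so the point scale is isotropic: h = k = sec φ = 1/cos φ.
Areal scale = k² = sec²φ = 1/cos²(30°) = 1/0.8660² = 1.333.
Apparent area = 73000 × 1.333 ≈ 97300 km².

97300 km²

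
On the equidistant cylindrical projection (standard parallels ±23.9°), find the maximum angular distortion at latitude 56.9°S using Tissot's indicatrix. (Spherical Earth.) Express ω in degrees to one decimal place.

With standard parallel φ₀ = 23.9°, the equirectangular projection gives x = Rλ cos φ₀, y = Rφ, so h = 1 and k = cos 23.9° / cos φ.
At 56.9°: h = 1.000, k = 1.674; principal scales a = 1.674, b = 1.000.
sin(ω/2) = (a − b)/(a + b) = 0.6741/2.674 = 0.2521, so ω = 2 arcsin(0.2521) ≈ 29.2°.

29.2°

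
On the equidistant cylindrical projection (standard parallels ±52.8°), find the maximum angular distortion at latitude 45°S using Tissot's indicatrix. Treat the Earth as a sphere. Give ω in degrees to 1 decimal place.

With standard parallel φ₀ = 52.8°, the equirectangular projection gives x = Rλ cos φ₀, y = Rφ, so h = 1 and k = cos 52.8° / cos φ.
At 45°: h = 1.000, k = 0.8550; principal scales a = 1.000, b = 0.8550.
sin(ω/2) = (a − b)/(a + b) = 0.1450/1.855 = 0.07815, so ω = 2 arcsin(0.07815) ≈ 9.0°.

9.0°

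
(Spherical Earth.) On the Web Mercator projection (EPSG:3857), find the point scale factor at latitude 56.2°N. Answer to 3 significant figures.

1.80

Mercator is conformal, so the point scale is isotropic: h = k = sec φ = 1/cos φ.
k = 1/cos 56.2° = 1/0.5563 = 1.798.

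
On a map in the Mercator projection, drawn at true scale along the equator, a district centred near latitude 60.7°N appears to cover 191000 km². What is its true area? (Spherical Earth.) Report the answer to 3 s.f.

For Mercator, h = k = sec φ (a conformal cylindrical projection has a single point scale, 1/cos φ).
Areal scale = k² = sec²φ = 1/cos²(60.7°) = 1/0.4894² = 4.175.
True area = apparent / (areal scale) = 191000 / 4.175 ≈ 45700 km².

45700 km²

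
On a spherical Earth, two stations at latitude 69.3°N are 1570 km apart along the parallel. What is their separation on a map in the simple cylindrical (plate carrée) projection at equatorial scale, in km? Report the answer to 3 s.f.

4440 km

Plate carrée maps x = Rλ, y = Rφ. The meridian scale is h = 1 and the parallel scale is k = 1/cos φ = sec φ.
Along the parallel, k = sec 69.3° = 1/0.3535 = 2.829.
Map distance = 1570 × 2.829 ≈ 4440 km.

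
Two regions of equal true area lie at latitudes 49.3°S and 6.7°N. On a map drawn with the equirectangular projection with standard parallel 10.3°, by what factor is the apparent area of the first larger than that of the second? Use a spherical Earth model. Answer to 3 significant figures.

With standard parallel φ₀ = 10.3°, the equirectangular projection gives x = Rλ cos φ₀, y = Rφ, so h = 1 and k = cos 10.3° / cos φ.
Areal scale at 49.3°: h·k = 1.000 × 1.509 = 1.509.
Areal scale at 6.7°: h·k = 1.000 × 0.9907 = 0.9907.
Ratio = 1.509/0.9907 ≈ 1.52.

1.52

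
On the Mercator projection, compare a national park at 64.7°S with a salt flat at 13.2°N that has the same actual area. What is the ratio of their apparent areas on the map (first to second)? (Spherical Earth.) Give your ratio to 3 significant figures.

On Mercator, area is exaggerated by sec²φ = 1/cos²φ.
At 64.7°: sec²(64.7°) = 1/0.4274² = 5.475.
At 13.2°: sec²(13.2°) = 1/0.9736² = 1.055.
Ratio = 5.475/1.055 = cos²(13.2°)/cos²(64.7°) ≈ 5.19.

5.19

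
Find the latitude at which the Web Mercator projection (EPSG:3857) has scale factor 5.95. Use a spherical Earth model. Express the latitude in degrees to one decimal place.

Mercator scale is k = sec φ = 1/cos φ.
1/cos φ = 5.95  ⇒  cos φ = 0.1681  ⇒  φ = arccos(0.1681) ≈ 80.3°.

80.3°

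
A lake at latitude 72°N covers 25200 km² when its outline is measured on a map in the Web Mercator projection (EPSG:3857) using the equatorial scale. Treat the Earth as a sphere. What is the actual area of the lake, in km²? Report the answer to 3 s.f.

2410 km²

The Mercator projection is conformal; its linear scale factor is the same in every direction and equals sec φ = 1/cos φ.
Areal scale = k² = sec²φ = 1/cos²(72°) = 1/0.3090² = 10.47.
True area = apparent / (areal scale) = 25200 / 10.47 ≈ 2410 km².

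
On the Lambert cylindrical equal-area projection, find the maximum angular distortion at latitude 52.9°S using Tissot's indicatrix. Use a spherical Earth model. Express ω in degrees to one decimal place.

55.6°

The Lambert cylindrical equal-area projection is the cylindrical equal-area projection with its standard parallel at the equator (φ₀ = 0). A cylindrical equal-area projection with standard parallel φ₀ has meridian scale h = cos φ / cos φ₀ and parallel scale k = cos φ₀ / cos φ (so areas are preserved, h·k = 1).
At 52.9°: h = 0.6032, k = 1.658; principal scales a = 1.658, b = 0.6032.
sin(ω/2) = (a − b)/(a + b) = 1.055/2.261 = 0.4664, so ω = 2 arcsin(0.4664) ≈ 55.6°.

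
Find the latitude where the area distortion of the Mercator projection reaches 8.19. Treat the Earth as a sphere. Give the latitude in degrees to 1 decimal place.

Mercator areal scale is sec²φ.
sec²φ = 8.19  ⇒  cos²φ = 0.1221  ⇒  cos φ = 0.3494.
φ = arccos(0.3494) ≈ 69.5°.

69.5°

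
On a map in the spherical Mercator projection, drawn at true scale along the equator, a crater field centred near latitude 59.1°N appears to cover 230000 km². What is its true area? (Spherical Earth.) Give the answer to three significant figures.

The Mercator projection is conformal; its linear scale factor is the same in every direction and equals sec φ = 1/cos φ.
Areal scale = k² = sec²φ = 1/cos²(59.1°) = 1/0.5135² = 3.792.
True area = apparent / (areal scale) = 230000 / 3.792 ≈ 60700 km².

60700 km²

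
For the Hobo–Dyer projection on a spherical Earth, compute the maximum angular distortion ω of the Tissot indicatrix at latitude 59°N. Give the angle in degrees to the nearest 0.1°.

Hobo–Dyer is a cylindrical equal-area projection with standard parallels at ±37.5°. For cylindrical equal-area with standard parallel φ₀, h = cos φ / cos φ₀ and k = cos φ₀ / cos φ, so h·k = 1.
At 59°: h = 0.6492, k = 1.540; principal scales a = 1.540, b = 0.6492.
sin(ω/2) = (a − b)/(a + b) = 0.8912/2.190 = 0.4070, so ω = 2 arcsin(0.4070) ≈ 48.0°.

48.0°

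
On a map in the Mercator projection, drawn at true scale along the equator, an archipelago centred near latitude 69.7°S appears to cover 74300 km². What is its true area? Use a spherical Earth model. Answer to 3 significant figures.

Mercator is conformal, so the point scale is isotropic: h = k = sec φ = 1/cos φ.
Areal scale = k² = sec²φ = 1/cos²(69.7°) = 1/0.3469² = 8.308.
True area = apparent / (areal scale) = 74300 / 8.308 ≈ 8940 km².

8940 km²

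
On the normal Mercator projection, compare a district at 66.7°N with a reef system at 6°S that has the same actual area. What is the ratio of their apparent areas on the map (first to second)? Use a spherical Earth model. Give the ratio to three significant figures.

6.32

On Mercator, area is exaggerated by sec²φ = 1/cos²φ.
At 66.7°: sec²(66.7°) = 1/0.3955² = 6.392.
At 6°: sec²(6°) = 1/0.9945² = 1.011.
Ratio = 6.392/1.011 = cos²(6°)/cos²(66.7°) ≈ 6.32.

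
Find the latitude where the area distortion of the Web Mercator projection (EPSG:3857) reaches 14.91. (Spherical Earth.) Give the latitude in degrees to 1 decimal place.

Mercator areal scale is sec²φ.
sec²φ = 14.91  ⇒  cos²φ = 0.06707  ⇒  cos φ = 0.2590.
φ = arccos(0.2590) ≈ 75.0°.

75.0°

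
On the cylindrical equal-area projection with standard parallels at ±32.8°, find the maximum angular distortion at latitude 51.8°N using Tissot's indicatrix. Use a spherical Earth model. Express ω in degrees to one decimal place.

A cylindrical equal-area projection with standard parallel φ₀ has meridian scale h = cos φ / cos φ₀ and parallel scale k = cos φ₀ / cos φ (so areas are preserved, h·k = 1).
At 51.8°: h = 0.7357, k = 1.359; principal scales a = 1.359, b = 0.7357.
sin(ω/2) = (a − b)/(a + b) = 0.6235/2.095 = 0.2976, so ω = 2 arcsin(0.2976) ≈ 34.6°.

34.6°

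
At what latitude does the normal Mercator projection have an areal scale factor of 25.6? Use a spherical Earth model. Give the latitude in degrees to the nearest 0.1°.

Mercator areal scale is sec²φ.
sec²φ = 25.6  ⇒  cos²φ = 0.03906  ⇒  cos φ = 0.1976.
φ = arccos(0.1976) ≈ 78.6°.

78.6°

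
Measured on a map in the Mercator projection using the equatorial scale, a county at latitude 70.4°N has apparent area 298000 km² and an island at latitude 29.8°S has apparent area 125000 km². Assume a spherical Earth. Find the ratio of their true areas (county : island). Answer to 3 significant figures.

0.356

Mercator's areal exaggeration is sec²φ; hence true area = (apparent area) · cos²φ.
True area of county: 298000 × cos²(70.4°) = 298000 × 0.1125 = 33530 km².
True area of island: 125000 × cos²(29.8°) = 125000 × 0.7530 = 94130 km².
Ratio = 33530 / 94130 ≈ 0.356.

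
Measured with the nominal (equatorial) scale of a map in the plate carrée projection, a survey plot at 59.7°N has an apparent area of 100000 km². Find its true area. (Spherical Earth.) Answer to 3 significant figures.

Plate carrée maps x = Rλ, y = Rφ. The meridian scale is h = 1 and the parallel scale is k = 1/cos φ = sec φ.
Areal scale = h·k = 1 × sec φ; at 59.7°, h = 1.000, k = 1.982, so h·k = 1.982.
True area = apparent / (areal scale) = 100000 / 1.982 ≈ 50500 km².

50500 km²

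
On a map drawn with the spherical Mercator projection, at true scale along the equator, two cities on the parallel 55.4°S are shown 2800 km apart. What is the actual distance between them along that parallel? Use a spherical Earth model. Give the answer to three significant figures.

For Mercator, h = k = sec φ (a conformal cylindrical projection has a single point scale, 1/cos φ).
Along the parallel at 55.4°, map distances are exaggerated by k = sec 55.4° = 1.761.
True distance = 2800 / 1.761 = 2800 × cos 55.4° ≈ 1590 km.

1590 km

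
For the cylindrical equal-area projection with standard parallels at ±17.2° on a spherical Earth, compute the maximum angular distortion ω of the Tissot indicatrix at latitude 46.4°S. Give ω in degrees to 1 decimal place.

36.7°

A cylindrical equal-area projection with standard parallel φ₀ has meridian scale h = cos φ / cos φ₀ and parallel scale k = cos φ₀ / cos φ (so areas are preserved, h·k = 1).
At 46.4°: h = 0.7219, k = 1.385; principal scales a = 1.385, b = 0.7219.
sin(ω/2) = (a − b)/(a + b) = 0.6633/2.107 = 0.3148, so ω = 2 arcsin(0.3148) ≈ 36.7°.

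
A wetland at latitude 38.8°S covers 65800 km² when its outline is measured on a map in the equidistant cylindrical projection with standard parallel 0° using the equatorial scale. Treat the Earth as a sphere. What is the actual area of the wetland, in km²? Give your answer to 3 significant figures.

51300 km²

In the plate carrée (x = Rλ, y = Rφ), meridians are true-scale (h = 1) and parallels are stretched by k = sec φ.
Areal scale = h·k = 1 × sec φ; at 38.8°, h = 1.000, k = 1.283, so h·k = 1.283.
True area = apparent / (areal scale) = 65800 / 1.283 ≈ 51300 km².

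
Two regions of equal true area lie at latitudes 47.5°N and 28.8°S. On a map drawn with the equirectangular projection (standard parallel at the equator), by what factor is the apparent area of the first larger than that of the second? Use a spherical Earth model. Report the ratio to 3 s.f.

For the equirectangular projection with φ₀ = 0 (plate carrée), h = 1 along meridians and k = sec φ along parallels.
Areal scale at 47.5°: h·k = 1.000 × 1.480 = 1.480.
Areal scale at 28.8°: h·k = 1.000 × 1.141 = 1.141.
Ratio = 1.480/1.141 ≈ 1.30.

1.30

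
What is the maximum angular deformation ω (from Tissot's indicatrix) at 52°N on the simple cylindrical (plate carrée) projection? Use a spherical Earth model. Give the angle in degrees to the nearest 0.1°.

For the equirectangular projection with φ₀ = 0 (plate carrée), h = 1 along meridians and k = sec φ along parallels.
At 52°: h = 1.000, k = 1.624; principal scales a = 1.624, b = 1.000.
sin(ω/2) = (a − b)/(a + b) = 0.6243/2.624 = 0.2379, so ω = 2 arcsin(0.2379) ≈ 27.5°.

27.5°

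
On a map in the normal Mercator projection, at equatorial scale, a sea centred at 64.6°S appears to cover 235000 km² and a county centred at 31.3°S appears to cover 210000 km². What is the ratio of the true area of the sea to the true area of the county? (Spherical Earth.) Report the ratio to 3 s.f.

On Mercator the areal scale is sec²φ, so true area = apparent × cos²φ.
True area of sea: 235000 × cos²(64.6°) = 235000 × 0.1840 = 43240 km².
True area of county: 210000 × cos²(31.3°) = 210000 × 0.7301 = 153300 km².
Ratio = 43240 / 153300 ≈ 0.282.

0.282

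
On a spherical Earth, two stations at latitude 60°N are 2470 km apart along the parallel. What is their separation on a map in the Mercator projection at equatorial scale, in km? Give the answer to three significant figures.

4940 km

The Mercator projection is conformal; its linear scale factor is the same in every direction and equals sec φ = 1/cos φ.
Along the parallel, k = sec 60° = 1/0.5000 = 2.000.
Map distance = 2470 × 2.000 ≈ 4940 km.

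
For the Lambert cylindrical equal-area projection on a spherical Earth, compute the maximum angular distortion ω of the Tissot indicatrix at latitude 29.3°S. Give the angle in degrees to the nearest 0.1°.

15.6°

The Lambert cylindrical equal-area projection is the cylindrical equal-area projection with its standard parallel at the equator (φ₀ = 0). Cylindrical equal-area (φ₀ = 0°): h = cos φ / cos 0° along meridians, k = cos 0° / cos φ along parallels; h·k = 1.
At 29.3°: h = 0.8721, k = 1.147; principal scales a = 1.147, b = 0.8721.
sin(ω/2) = (a − b)/(a + b) = 0.2746/2.019 = 0.1360, so ω = 2 arcsin(0.1360) ≈ 15.6°.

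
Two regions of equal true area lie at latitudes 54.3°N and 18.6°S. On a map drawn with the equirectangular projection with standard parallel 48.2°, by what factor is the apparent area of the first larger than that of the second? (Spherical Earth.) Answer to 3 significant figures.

1.62

With standard parallel φ₀ = 48.2°, the equirectangular projection gives x = Rλ cos φ₀, y = Rφ, so h = 1 and k = cos 48.2° / cos φ.
Areal scale at 54.3°: h·k = 1.000 × 1.142 = 1.142.
Areal scale at 18.6°: h·k = 1.000 × 0.7033 = 0.7033.
Ratio = 1.142/0.7033 ≈ 1.62.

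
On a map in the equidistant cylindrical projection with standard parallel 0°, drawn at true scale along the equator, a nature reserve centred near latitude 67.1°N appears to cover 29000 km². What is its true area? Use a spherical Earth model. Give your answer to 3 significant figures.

In the plate carrée (x = Rλ, y = Rφ), meridians are true-scale (h = 1) and parallels are stretched by k = sec φ.
Areal scale = h·k = 1 × sec φ; at 67.1°, h = 1.000, k = 2.570, so h·k = 2.570.
True area = apparent / (areal scale) = 29000 / 2.570 ≈ 11300 km².

11300 km²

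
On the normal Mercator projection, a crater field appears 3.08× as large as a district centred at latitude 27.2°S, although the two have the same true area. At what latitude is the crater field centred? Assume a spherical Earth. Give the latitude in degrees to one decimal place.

On Mercator, (apparent₁)/(apparent₂) = sec²φ₁ / sec²φ₂ when true areas are equal.
cos²φ₂ / cos²φ₁ = 3.08  ⇒  cos φ₁ = cos 27.2° / √3.08 = 0.8894/1.755 = 0.5068.
φ₁ = arccos(0.5068) ≈ 59.5°.

59.5°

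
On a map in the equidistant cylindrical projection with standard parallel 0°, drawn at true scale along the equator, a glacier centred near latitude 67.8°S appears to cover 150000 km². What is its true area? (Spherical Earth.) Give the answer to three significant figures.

Plate carrée maps x = Rλ, y = Rφ. The meridian scale is h = 1 and the parallel scale is k = 1/cos φ = sec φ.
Areal scale = h·k = 1 × sec φ; at 67.8°, h = 1.000, k = 2.647, so h·k = 2.647.
True area = apparent / (areal scale) = 150000 / 2.647 ≈ 56700 km².

56700 km²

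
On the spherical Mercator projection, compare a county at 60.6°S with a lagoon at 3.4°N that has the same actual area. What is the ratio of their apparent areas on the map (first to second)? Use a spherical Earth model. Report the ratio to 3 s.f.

4.14

On Mercator, area is exaggerated by sec²φ = 1/cos²φ.
At 60.6°: sec²(60.6°) = 1/0.4909² = 4.150.
At 3.4°: sec²(3.4°) = 1/0.9982² = 1.004.
Ratio = 4.150/1.004 = cos²(3.4°)/cos²(60.6°) ≈ 4.14.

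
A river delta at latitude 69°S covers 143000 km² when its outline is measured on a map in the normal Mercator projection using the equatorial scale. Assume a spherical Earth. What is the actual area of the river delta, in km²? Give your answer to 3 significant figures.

For Mercator, h = k = sec φ (a conformal cylindrical projection has a single point scale, 1/cos φ).
Areal scale = k² = sec²φ = 1/cos²(69°) = 1/0.3584² = 7.786.
True area = apparent / (areal scale) = 143000 / 7.786 ≈ 18400 km².

18400 km²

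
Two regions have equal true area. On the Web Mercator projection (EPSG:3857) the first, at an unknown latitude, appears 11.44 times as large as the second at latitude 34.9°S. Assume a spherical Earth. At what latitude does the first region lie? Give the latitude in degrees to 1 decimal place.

On Mercator, (apparent₁)/(apparent₂) = sec²φ₁ / sec²φ₂ when true areas are equal.
cos²φ₂ / cos²φ₁ = 11.44  ⇒  cos φ₁ = cos 34.9° / √11.44 = 0.8202/3.382 = 0.2425.
φ₁ = arccos(0.2425) ≈ 76.0°.

76.0°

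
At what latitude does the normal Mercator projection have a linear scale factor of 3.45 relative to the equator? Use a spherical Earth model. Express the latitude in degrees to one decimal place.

73.2°

Mercator scale is k = sec φ = 1/cos φ.
1/cos φ = 3.45  ⇒  cos φ = 0.2899  ⇒  φ = arccos(0.2899) ≈ 73.2°.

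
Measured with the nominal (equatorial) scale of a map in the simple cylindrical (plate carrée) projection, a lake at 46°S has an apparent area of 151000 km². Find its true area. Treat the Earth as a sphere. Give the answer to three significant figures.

For the equirectangular projection with φ₀ = 0 (plate carrée), h = 1 along meridians and k = sec φ along parallels.
Areal scale = h·k = 1 × sec φ; at 46°, h = 1.000, k = 1.440, so h·k = 1.440.
True area = apparent / (areal scale) = 151000 / 1.440 ≈ 105000 km².

105000 km²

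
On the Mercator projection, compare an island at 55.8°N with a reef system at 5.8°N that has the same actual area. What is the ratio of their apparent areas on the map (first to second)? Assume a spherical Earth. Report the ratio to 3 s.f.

Mercator is conformal with k = sec φ, so areal scale = k² = sec²φ.
At 55.8°: sec²(55.8°) = 1/0.5621² = 3.165.
At 5.8°: sec²(5.8°) = 1/0.9949² = 1.010.
Ratio = 3.165/1.010 = cos²(5.8°)/cos²(55.8°) ≈ 3.13.

3.13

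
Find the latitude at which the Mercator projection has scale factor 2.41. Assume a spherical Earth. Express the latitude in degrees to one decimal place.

65.5°

Mercator scale is k = sec φ = 1/cos φ.
1/cos φ = 2.41  ⇒  cos φ = 0.4149  ⇒  φ = arccos(0.4149) ≈ 65.5°.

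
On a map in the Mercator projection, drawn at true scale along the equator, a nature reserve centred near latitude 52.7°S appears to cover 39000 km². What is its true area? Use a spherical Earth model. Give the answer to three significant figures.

Mercator is conformal, so the point scale is isotropic: h = k = sec φ = 1/cos φ.
Areal scale = k² = sec²φ = 1/cos²(52.7°) = 1/0.6060² = 2.723.
True area = apparent / (areal scale) = 39000 / 2.723 ≈ 14300 km².

14300 km²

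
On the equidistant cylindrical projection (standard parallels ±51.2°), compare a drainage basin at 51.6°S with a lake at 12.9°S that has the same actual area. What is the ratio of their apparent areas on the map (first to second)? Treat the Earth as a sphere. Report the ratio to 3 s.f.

The equidistant cylindrical projection with φ₀ = 51.2° has h = 1 (meridians true) and k = cos φ₀ / cos φ along parallels.
Areal scale at 51.6°: h·k = 1.000 × 1.009 = 1.009.
Areal scale at 12.9°: h·k = 1.000 × 0.6428 = 0.6428.
Ratio = 1.009/0.6428 ≈ 1.57.

1.57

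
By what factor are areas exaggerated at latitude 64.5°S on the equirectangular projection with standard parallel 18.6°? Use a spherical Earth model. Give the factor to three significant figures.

2.20

The equidistant cylindrical projection with φ₀ = 18.6° has h = 1 (meridians true) and k = cos φ₀ / cos φ along parallels.
Areal scale = h·k = 1 × cos φ₀ / cos φ; at 64.5°, h = 1.000, k = 2.201, so h·k = 2.201.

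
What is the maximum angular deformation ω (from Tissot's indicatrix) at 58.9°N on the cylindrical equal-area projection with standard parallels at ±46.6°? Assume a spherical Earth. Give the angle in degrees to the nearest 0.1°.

32.3°

Cylindrical equal-area (φ₀ = 46.6°): h = cos φ / cos 46.6° along meridians, k = cos 46.6° / cos φ along parallels; h·k = 1.
At 58.9°: h = 0.7518, k = 1.330; principal scales a = 1.330, b = 0.7518.
sin(ω/2) = (a − b)/(a + b) = 0.5784/2.082 = 0.2778, so ω = 2 arcsin(0.2778) ≈ 32.3°.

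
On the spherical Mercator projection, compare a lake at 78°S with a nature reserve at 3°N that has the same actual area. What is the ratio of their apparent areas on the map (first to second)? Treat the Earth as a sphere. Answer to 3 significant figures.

23.1

Mercator is conformal with k = sec φ, so areal scale = k² = sec²φ.
At 78°: sec²(78°) = 1/0.2079² = 23.13.
At 3°: sec²(3°) = 1/0.9986² = 1.003.
Ratio = 23.13/1.003 = cos²(3°)/cos²(78°) ≈ 23.1.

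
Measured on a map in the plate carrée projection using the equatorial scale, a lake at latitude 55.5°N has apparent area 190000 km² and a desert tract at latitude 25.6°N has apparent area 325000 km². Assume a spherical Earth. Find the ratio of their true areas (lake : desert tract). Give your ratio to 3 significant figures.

Plate carrée has h = 1 and k = sec φ, giving areal scale sec φ; true area = (apparent area) · cos φ.
True area of lake: 190000 × cos(55.5°) = 190000 × 0.5664 = 107600 km².
True area of desert tract: 325000 × cos(25.6°) = 325000 × 0.9018 = 293100 km².
Ratio = 107600 / 293100 ≈ 0.367.

0.367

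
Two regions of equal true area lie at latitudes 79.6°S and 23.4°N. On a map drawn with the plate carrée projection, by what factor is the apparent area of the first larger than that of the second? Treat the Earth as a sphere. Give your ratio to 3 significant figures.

5.08

Plate carrée maps x = Rλ, y = Rφ. The meridian scale is h = 1 and the parallel scale is k = 1/cos φ = sec φ.
Areal scale at 79.6°: h·k = 1.000 × 5.540 = 5.540.
Areal scale at 23.4°: h·k = 1.000 × 1.090 = 1.090.
Ratio = 5.540/1.090 ≈ 5.08.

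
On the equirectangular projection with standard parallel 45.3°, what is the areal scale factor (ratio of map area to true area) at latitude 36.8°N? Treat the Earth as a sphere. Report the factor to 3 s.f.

0.878

With standard parallel φ₀ = 45.3°, the equirectangular projection gives x = Rλ cos φ₀, y = Rφ, so h = 1 and k = cos 45.3° / cos φ.
Areal scale = h·k = 1 × cos φ₀ / cos φ; at 36.8°, h = 1.000, k = 0.8784, so h·k = 0.8784.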